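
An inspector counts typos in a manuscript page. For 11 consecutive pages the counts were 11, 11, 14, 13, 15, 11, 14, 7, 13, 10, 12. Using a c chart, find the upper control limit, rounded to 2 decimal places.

c̄ = (11 + 11 + 14 + 13 + 15 + 11 + 14 + 7 + 13 + 10 + 12) / 11 = 131 / 11 = 11.9091
UCL = c̄ + 3√c̄ = 11.9091 + 3 × √11.9091 = 11.9091 + 3 × 3.4510 = 22.2620

22.26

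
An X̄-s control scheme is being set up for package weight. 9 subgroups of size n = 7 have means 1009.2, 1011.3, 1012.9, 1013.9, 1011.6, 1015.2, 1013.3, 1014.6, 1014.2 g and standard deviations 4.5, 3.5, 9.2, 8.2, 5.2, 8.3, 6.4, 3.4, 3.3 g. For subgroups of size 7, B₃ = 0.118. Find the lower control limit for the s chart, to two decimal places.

s̄ = (4.5 + 3.5 + 9.2 + 8.2 + 5.2 + 8.3 + 6.4 + 3.4 + 3.3) / 9 = 5.7778
LCL_s = B₃·s̄ = 0.118 × 5.7778 = 0.6818

0.68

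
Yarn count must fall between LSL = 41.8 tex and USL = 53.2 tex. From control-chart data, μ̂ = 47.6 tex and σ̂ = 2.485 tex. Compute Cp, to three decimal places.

Cp = (USL − LSL) / (6σ̂) = (53.2 − 41.8) / (6 × 2.485) = 11.4000 / 14.9100 = 0.7646

0.765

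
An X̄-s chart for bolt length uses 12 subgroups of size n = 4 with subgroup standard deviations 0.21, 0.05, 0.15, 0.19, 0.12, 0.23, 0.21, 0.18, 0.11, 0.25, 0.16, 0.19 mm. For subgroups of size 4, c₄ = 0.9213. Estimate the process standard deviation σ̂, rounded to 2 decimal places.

0.19

s̄ = (0.21 + 0.05 + 0.15 + 0.19 + 0.12 + 0.23 + 0.21 + 0.18 + 0.11 + 0.25 + 0.16 + 0.19) / 12 = 0.1708
σ̂ = s̄ / c₄ = 0.1708 / 0.9213 = 0.1854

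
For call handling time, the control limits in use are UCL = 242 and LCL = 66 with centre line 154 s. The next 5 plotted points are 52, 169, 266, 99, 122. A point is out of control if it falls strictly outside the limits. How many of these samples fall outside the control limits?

2

Compare each point to [66, 242]: sample 1 = 52 < LCL; sample 3 = 266 > UCL.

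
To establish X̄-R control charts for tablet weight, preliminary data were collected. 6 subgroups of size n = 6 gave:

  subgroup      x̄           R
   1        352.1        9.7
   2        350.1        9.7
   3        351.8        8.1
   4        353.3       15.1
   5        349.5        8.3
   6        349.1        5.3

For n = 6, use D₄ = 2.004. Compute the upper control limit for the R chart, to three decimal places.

R̄ = (9.7 + 9.7 + 8.1 + 15.1 + 8.3 + 5.3) / 6 = 56.2000 / 6 = 9.3667
UCL_R = D₄·R̄ = 2.004 × 9.3667 = 18.7708

18.771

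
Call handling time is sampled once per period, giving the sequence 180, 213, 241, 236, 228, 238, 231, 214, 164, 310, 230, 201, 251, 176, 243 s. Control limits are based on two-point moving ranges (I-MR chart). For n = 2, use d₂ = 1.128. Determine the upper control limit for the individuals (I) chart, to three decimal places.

338.665

X̄ = (180 + 213 + 241 + 236 + 228 + 238 + 231 + 214 + 164 + 310 + 230 + 201 + 251 + 176 + 243) / 15 = 223.7333
Moving ranges: 33, 28, 5, 8, 10, 7, 17, 50, 146, 80, 29, 50, 75, 67; M̄R̄ = 605.0000 / 14 = 43.2143
UCL = X̄ + 3·M̄R̄/d₂ = 223.7333 + 3 × 43.2143 / 1.128 = 338.6649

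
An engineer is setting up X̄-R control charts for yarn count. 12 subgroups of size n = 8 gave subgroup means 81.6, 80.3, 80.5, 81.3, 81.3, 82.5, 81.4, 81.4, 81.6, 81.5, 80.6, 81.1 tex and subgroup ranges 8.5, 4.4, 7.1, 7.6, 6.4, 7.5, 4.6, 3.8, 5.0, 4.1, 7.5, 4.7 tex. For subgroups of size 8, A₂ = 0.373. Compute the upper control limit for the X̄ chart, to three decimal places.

83.471

X̄̄ = (81.6 + 80.3 + 80.5 + 81.3 + 81.3 + 82.5 + 81.4 + 81.4 + 81.6 + 81.5 + 80.6 + 81.1) / 12 = 975.1000 / 12 = 81.2583
R̄ = (8.5 + 4.4 + 7.1 + 7.6 + 6.4 + 7.5 + 4.6 + 3.8 + 5.0 + 4.1 + 7.5 + 4.7) / 12 = 71.2000 / 12 = 5.9333
UCL = X̄̄ + A₂·R̄ = 81.2583 + 0.373 × 5.9333 = 83.4715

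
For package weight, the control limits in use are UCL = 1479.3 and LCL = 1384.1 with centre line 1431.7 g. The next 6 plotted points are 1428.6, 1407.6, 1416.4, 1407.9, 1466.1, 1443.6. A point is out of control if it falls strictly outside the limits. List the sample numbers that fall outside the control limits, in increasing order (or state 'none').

none

All 6 points lie within [1384.1, 1479.3].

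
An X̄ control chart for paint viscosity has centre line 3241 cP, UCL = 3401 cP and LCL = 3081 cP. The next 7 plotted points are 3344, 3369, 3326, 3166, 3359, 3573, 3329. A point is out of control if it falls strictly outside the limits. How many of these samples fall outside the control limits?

1

Compare each point to [3081, 3401]: sample 6 = 3573 > UCL.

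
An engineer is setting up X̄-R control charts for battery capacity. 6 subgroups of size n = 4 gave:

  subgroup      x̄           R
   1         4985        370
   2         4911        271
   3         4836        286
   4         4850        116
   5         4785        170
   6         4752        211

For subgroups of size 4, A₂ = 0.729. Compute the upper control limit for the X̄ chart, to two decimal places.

5026.18

X̄̄ = (4985 + 4911 + 4836 + 4850 + 4785 + 4752) / 6 = 29119.0000 / 6 = 4853.1667
R̄ = (370 + 271 + 286 + 116 + 170 + 211) / 6 = 1424.0000 / 6 = 237.3333
UCL = X̄̄ + A₂·R̄ = 4853.1667 + 0.729 × 237.3333 = 5026.1827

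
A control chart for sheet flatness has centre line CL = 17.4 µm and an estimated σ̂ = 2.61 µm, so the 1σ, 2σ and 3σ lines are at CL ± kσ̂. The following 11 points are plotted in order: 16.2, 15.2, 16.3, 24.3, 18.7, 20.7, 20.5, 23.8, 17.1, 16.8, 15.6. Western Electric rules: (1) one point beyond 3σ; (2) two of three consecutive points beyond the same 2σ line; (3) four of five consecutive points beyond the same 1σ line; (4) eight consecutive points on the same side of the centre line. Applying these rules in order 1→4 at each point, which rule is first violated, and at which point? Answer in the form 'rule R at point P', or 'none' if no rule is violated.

Zone of each point (C = within 1σ̂, B = 1σ̂–2σ̂, A = 2σ̂–3σ̂, * = beyond 3σ̂; sign = side of CL): 1:-C, 2:-C, 3:-C, 4:+A, 5:+C, 6:+B, 7:+B, 8:+A, 9:-C, 10:-C, 11:-C
Rule 3 (four of five consecutive points beyond the same 1σ limit) is satisfied at point 8.

rule 3 at point 8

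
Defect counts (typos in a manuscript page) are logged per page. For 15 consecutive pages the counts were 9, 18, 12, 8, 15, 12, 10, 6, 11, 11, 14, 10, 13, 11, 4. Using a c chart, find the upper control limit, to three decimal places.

20.853

c̄ = (9 + 18 + 12 + 8 + 15 + 12 + 10 + 6 + 11 + 11 + 14 + 10 + 13 + 11 + 4) / 15 = 164 / 15 = 10.9333
UCL = c̄ + 3√c̄ = 10.9333 + 3 × √10.9333 = 10.9333 + 3 × 3.3066 = 20.8530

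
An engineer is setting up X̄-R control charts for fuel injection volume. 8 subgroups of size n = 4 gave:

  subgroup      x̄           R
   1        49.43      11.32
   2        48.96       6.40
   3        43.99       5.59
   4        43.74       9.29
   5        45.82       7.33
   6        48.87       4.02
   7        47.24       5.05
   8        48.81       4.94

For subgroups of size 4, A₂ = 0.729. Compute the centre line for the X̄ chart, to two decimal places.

47.11

X̄̄ = (49.43 + 48.96 + 43.99 + 43.74 + 45.82 + 48.87 + 47.24 + 48.81) / 8 = 376.8600 / 8 = 47.1075
CL = X̄̄ = 47.1075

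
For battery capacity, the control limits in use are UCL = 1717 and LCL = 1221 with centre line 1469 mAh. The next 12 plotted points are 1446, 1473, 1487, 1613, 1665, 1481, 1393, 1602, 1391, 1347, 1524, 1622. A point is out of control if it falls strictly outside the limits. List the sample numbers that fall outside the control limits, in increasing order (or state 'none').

All 12 points lie within [1221, 1717].

none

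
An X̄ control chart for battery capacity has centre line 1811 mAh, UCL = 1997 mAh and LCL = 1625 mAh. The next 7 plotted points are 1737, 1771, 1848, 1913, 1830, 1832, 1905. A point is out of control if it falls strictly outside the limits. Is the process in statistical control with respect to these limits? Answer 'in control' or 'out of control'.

in control

All 7 points lie within [1625, 1997].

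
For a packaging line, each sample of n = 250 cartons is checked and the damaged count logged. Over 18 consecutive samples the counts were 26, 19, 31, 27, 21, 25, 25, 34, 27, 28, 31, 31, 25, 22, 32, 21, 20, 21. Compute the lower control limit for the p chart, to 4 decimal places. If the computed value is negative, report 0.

p̄ = Σdᵢ / (k·n) = 466 / (18 × 250) = 0.10356
LCL = p̄ − 3·√(p̄(1−p̄)/n) = 0.10356 − 3 × 0.01927 = 0.04575

0.0457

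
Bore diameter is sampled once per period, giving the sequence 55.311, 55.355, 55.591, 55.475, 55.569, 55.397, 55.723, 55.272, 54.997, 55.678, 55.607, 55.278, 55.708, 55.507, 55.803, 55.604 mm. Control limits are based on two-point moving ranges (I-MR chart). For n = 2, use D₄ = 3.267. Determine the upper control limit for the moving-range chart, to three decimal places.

Moving ranges: 0.044, 0.236, 0.116, 0.094, 0.172, 0.326, 0.451, 0.275, 0.681, 0.071, 0.329, 0.430, 0.201, 0.296, 0.199; M̄R̄ = 3.9210 / 15 = 0.2614
UCL_MR = D₄·M̄R̄ = 3.267 × 0.2614 = 0.8540

0.854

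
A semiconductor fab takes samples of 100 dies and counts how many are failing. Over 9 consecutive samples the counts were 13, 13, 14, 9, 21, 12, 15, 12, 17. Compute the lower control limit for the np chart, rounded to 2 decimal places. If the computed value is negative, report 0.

3.59

p̄ = Σdᵢ / (k·n) = 126 / (9 × 100) = 0.14000
LCL = np̄ − 3·√(np̄(1−p̄)) = 14.0000 − 3 × 3.4699 = 3.5904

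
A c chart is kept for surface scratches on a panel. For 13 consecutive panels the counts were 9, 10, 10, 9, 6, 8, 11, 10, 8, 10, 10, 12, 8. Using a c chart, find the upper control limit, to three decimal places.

18.460

c̄ = (9 + 10 + 10 + 9 + 6 + 8 + 11 + 10 + 8 + 10 + 10 + 12 + 8) / 13 = 121 / 13 = 9.3077
UCL = c̄ + 3√c̄ = 9.3077 + 3 × √9.3077 = 9.3077 + 3 × 3.0509 = 18.4602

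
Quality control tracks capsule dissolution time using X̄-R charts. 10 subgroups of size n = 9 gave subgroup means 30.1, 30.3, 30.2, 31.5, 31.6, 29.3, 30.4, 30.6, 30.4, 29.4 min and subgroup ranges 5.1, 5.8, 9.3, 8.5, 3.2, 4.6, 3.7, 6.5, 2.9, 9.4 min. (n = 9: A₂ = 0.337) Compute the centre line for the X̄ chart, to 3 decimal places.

30.380

X̄̄ = (30.1 + 30.3 + 30.2 + 31.5 + 31.6 + 29.3 + 30.4 + 30.6 + 30.4 + 29.4) / 10 = 303.8000 / 10 = 30.3800
CL = X̄̄ = 30.3800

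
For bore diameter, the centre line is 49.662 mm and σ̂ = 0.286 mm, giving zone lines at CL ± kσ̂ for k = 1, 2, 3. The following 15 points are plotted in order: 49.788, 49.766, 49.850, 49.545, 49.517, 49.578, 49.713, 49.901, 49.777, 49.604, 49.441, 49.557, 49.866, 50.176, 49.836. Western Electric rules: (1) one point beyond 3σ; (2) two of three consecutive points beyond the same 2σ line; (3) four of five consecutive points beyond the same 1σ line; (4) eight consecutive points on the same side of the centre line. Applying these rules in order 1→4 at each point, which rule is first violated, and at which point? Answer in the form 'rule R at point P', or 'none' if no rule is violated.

Zone of each point (C = within 1σ̂, B = 1σ̂–2σ̂, A = 2σ̂–3σ̂, * = beyond 3σ̂; sign = side of CL): 1:+C, 2:+C, 3:+C, 4:-C, 5:-C, 6:-C, 7:+C, 8:+C, 9:+C, 10:-C, 11:-C, 12:-C, 13:+C, 14:+B, 15:+C
No rule fires across all 15 points.

none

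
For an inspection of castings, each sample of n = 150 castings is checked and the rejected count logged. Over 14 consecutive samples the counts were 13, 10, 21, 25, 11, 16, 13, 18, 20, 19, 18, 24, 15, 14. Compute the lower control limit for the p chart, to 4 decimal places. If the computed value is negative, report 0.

0.0354

p̄ = Σdᵢ / (k·n) = 237 / (14 × 150) = 0.11286
LCL = p̄ − 3·√(p̄(1−p̄)/n) = 0.11286 − 3 × 0.02584 = 0.03535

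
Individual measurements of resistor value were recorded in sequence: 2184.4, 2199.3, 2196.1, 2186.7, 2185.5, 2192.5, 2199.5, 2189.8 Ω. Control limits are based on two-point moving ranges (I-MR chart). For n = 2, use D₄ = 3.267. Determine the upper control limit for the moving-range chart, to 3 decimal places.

Moving ranges: 14.9, 3.2, 9.4, 1.2, 7.0, 7.0, 9.7; M̄R̄ = 52.4000 / 7 = 7.4857
UCL_MR = D₄·M̄R̄ = 3.267 × 7.4857 = 24.4558

24.456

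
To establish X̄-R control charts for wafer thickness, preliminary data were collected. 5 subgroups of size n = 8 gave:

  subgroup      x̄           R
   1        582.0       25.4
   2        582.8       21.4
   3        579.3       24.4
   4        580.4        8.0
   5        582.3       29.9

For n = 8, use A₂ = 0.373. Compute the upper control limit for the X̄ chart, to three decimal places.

589.499

X̄̄ = (582.0 + 582.8 + 579.3 + 580.4 + 582.3) / 5 = 2906.8000 / 5 = 581.3600
R̄ = (25.4 + 21.4 + 24.4 + 8.0 + 29.9) / 5 = 109.1000 / 5 = 21.8200
UCL = X̄̄ + A₂·R̄ = 581.3600 + 0.373 × 21.8200 = 589.4989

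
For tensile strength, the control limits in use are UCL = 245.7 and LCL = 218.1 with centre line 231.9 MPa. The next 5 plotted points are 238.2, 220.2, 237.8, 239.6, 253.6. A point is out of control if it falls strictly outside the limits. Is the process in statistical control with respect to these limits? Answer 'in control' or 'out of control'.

out of control

Compare each point to [218.1, 245.7]: sample 5 = 253.6 > UCL.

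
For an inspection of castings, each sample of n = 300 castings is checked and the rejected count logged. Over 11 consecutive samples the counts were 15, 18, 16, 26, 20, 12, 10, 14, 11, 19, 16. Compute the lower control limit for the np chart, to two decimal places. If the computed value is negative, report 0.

p̄ = Σdᵢ / (k·n) = 177 / (11 × 300) = 0.05364
LCL = np̄ − 3·√(np̄(1−p̄)) = 16.0909 − 3 × 3.9023 = 4.3840

4.38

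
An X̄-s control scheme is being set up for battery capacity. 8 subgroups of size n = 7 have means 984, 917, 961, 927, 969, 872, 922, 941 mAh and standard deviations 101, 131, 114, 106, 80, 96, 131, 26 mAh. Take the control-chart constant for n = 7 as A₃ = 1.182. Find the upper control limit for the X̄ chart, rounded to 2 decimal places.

X̄̄ = (984 + 917 + 961 + 927 + 969 + 872 + 922 + 941) / 8 = 936.6250
s̄ = (101 + 131 + 114 + 106 + 80 + 96 + 131 + 26) / 8 = 98.1250
UCL = X̄̄ + A₃·s̄ = 936.6250 + 1.182 × 98.1250 = 1052.6088

1052.61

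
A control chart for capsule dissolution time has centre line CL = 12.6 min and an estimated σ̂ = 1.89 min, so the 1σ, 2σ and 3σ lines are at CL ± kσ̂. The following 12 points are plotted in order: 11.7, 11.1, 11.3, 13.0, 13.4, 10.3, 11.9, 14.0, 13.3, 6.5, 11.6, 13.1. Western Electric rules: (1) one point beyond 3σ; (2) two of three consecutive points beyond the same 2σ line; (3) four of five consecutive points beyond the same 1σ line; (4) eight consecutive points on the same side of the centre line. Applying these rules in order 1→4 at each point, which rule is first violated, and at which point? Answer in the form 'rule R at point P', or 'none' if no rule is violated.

rule 1 at point 10

Zone of each point (C = within 1σ̂, B = 1σ̂–2σ̂, A = 2σ̂–3σ̂, * = beyond 3σ̂; sign = side of CL): 1:-C, 2:-C, 3:-C, 4:+C, 5:+C, 6:-B, 7:-C, 8:+C, 9:+C, 10:-*, 11:-C, 12:+C
Rule 1 (one point beyond the 3σ limits) is satisfied at point 10.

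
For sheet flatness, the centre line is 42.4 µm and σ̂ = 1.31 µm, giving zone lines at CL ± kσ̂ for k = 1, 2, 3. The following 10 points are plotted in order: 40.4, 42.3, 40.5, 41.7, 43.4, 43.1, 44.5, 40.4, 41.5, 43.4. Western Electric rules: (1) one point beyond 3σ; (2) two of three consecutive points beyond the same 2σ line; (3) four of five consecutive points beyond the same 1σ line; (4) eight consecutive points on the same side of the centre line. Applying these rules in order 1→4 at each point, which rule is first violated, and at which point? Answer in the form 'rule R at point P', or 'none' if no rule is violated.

Zone of each point (C = within 1σ̂, B = 1σ̂–2σ̂, A = 2σ̂–3σ̂, * = beyond 3σ̂; sign = side of CL): 1:-B, 2:-C, 3:-B, 4:-C, 5:+C, 6:+C, 7:+B, 8:-B, 9:-C, 10:+C
No rule fires across all 10 points.

none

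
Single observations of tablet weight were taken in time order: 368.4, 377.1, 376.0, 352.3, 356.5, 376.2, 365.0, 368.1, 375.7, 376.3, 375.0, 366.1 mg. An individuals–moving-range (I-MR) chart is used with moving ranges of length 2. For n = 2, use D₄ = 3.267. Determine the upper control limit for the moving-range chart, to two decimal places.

26.76

Moving ranges: 8.7, 1.1, 23.7, 4.2, 19.7, 11.2, 3.1, 7.6, 0.6, 1.3, 8.9; M̄R̄ = 90.1000 / 11 = 8.1909
UCL_MR = D₄·M̄R̄ = 3.267 × 8.1909 = 26.7597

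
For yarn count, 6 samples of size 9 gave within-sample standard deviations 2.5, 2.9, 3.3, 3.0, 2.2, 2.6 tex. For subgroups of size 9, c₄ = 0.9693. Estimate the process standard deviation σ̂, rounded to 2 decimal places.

s̄ = (2.5 + 2.9 + 3.3 + 3.0 + 2.2 + 2.6) / 6 = 2.7500
σ̂ = s̄ / c₄ = 2.7500 / 0.9693 = 2.8371

2.84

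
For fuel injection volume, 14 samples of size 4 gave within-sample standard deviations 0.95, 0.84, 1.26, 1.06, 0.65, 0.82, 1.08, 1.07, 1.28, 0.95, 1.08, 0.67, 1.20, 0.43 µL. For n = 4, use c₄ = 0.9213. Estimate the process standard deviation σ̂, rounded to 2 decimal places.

s̄ = (0.95 + 0.84 + 1.26 + 1.06 + 0.65 + 0.82 + 1.08 + 1.07 + 1.28 + 0.95 + 1.08 + 0.67 + 1.20 + 0.43) / 14 = 0.9529
σ̂ = s̄ / c₄ = 0.9529 / 0.9213 = 1.0343

1.03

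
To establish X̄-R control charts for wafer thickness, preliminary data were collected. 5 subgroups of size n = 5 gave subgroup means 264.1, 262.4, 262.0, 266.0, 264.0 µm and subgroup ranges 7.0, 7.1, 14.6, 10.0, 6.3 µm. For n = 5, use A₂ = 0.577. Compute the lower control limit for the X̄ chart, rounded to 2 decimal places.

258.51

X̄̄ = (264.1 + 262.4 + 262.0 + 266.0 + 264.0) / 5 = 1318.5000 / 5 = 263.7000
R̄ = (7.0 + 7.1 + 14.6 + 10.0 + 6.3) / 5 = 45.0000 / 5 = 9.0000
LCL = X̄̄ − A₂·R̄ = 263.7000 − 0.577 × 9.0000 = 258.5070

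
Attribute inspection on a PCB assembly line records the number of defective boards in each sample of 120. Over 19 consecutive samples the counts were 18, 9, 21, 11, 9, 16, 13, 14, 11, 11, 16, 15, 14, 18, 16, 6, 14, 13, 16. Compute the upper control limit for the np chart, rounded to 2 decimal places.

p̄ = Σdᵢ / (k·n) = 261 / (19 × 120) = 0.11447
UCL = np̄ + 3·√(np̄(1−p̄)) = 13.7368 + 3 × √(13.7368×0.88553) = 13.7368 + 3 × 3.4877 = 24.2001

24.20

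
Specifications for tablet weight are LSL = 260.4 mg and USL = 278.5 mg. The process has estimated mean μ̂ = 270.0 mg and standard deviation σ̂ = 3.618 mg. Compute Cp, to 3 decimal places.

Cp = (USL − LSL) / (6σ̂) = (278.5 − 260.4) / (6 × 3.618) = 18.1000 / 21.7080 = 0.8338

0.834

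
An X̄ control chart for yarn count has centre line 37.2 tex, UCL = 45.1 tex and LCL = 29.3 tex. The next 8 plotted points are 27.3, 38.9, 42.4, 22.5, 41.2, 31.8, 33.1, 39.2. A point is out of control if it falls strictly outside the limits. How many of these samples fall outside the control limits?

2

Compare each point to [29.3, 45.1]: sample 1 = 27.3 < LCL; sample 4 = 22.5 < LCL.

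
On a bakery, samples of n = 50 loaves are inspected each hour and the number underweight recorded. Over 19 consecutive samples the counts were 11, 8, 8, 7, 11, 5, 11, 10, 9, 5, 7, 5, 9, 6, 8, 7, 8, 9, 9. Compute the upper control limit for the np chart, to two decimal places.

p̄ = Σdᵢ / (k·n) = 153 / (19 × 50) = 0.16105
UCL = np̄ + 3·√(np̄(1−p̄)) = 8.0526 + 3 × √(8.0526×0.83895) = 8.0526 + 3 × 2.5992 = 15.8502

15.85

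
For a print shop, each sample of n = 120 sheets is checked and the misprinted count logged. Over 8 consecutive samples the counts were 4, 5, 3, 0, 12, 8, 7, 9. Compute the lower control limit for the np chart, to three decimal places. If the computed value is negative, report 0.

0.000

p̄ = Σdᵢ / (k·n) = 48 / (8 × 120) = 0.05000
LCL = np̄ − 3·√(np̄(1−p̄)) = 6.0000 − 3 × 2.3875 = -1.1624 → 0 (negative, so LCL = 0)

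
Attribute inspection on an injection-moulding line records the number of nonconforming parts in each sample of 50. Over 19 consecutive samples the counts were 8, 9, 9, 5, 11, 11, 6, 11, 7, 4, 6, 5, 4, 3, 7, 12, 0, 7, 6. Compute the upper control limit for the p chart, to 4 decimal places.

0.2842

p̄ = Σdᵢ / (k·n) = 131 / (19 × 50) = 0.13789
UCL = p̄ + 3·√(p̄(1−p̄)/n) = 0.13789 + 3 × √(0.13789×0.86211/50) = 0.13789 + 3 × 0.04876 = 0.28418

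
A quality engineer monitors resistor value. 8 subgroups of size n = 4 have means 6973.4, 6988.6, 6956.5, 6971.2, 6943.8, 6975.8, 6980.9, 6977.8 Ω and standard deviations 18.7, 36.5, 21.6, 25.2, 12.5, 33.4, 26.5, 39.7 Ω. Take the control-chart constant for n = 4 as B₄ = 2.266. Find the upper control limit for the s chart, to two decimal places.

s̄ = (18.7 + 36.5 + 21.6 + 25.2 + 12.5 + 33.4 + 26.5 + 39.7) / 8 = 26.7625
UCL_s = B₄·s̄ = 2.266 × 26.7625 = 60.6438

60.64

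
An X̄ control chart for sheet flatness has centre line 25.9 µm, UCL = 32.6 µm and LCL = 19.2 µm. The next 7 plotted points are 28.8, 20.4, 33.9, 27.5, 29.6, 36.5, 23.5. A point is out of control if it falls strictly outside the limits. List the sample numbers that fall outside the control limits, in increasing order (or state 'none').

Compare each point to [19.2, 32.6]: sample 3 = 33.9 > UCL; sample 6 = 36.5 > UCL.

3, 6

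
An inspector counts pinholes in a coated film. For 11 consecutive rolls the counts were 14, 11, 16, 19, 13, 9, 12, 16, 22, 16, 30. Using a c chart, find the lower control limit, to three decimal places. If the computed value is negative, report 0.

c̄ = (14 + 11 + 16 + 19 + 13 + 9 + 12 + 16 + 22 + 16 + 30) / 11 = 178 / 11 = 16.1818
LCL = c̄ − 3√c̄ = 16.1818 − 3 × 4.0227 = 4.1138

4.114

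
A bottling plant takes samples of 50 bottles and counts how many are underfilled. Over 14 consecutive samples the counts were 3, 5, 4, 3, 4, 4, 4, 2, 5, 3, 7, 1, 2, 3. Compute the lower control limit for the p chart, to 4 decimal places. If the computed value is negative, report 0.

p̄ = Σdᵢ / (k·n) = 50 / (14 × 50) = 0.07143
LCL = p̄ − 3·√(p̄(1−p̄)/n) = 0.07143 − 3 × 0.03642 = -0.03784 → 0 (negative, so LCL = 0)

0.0000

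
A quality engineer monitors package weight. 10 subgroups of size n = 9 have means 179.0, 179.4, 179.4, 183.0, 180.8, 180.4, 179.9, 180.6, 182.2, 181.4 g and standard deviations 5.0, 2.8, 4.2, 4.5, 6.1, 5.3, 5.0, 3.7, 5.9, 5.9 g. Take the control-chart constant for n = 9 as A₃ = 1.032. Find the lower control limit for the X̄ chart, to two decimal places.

X̄̄ = (179.0 + 179.4 + 179.4 + 183.0 + 180.8 + 180.4 + 179.9 + 180.6 + 182.2 + 181.4) / 10 = 180.6100
s̄ = (5.0 + 2.8 + 4.2 + 4.5 + 6.1 + 5.3 + 5.0 + 3.7 + 5.9 + 5.9) / 10 = 4.8400
LCL = X̄̄ − A₃·s̄ = 180.6100 − 1.032 × 4.8400 = 175.6151

175.62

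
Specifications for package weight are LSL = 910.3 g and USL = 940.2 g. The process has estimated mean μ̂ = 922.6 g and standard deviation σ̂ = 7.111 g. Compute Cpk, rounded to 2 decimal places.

0.58

Cpu = (USL − μ̂) / (3σ̂) = (940.2 − 922.6) / (3 × 7.111) = 0.8250; Cpl = (μ̂ − LSL) / (3σ̂) = (922.6 − 910.3) / (3 × 7.111) = 0.5766; Cpk = min(Cpu, Cpl) = 0.5766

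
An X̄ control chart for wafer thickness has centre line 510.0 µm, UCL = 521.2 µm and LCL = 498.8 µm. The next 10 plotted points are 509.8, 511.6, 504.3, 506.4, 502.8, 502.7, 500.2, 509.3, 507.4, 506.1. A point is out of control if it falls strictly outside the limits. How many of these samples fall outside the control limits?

All 10 points lie within [498.8, 521.2].

0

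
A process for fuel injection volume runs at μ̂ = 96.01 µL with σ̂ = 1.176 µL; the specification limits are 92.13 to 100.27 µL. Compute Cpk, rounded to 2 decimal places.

Cpu = (USL − μ̂) / (3σ̂) = (100.27 − 96.01) / (3 × 1.176) = 1.2075; Cpl = (μ̂ − LSL) / (3σ̂) = (96.01 − 92.13) / (3 × 1.176) = 1.0998; Cpk = min(Cpu, Cpl) = 1.0998

1.10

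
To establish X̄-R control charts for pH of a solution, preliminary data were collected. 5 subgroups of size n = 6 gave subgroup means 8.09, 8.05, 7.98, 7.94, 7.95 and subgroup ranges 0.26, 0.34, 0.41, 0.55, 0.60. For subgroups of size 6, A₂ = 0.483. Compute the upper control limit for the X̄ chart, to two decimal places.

8.21

X̄̄ = (8.09 + 8.05 + 7.98 + 7.94 + 7.95) / 5 = 40.0100 / 5 = 8.0020
R̄ = (0.26 + 0.34 + 0.41 + 0.55 + 0.60) / 5 = 2.1600 / 5 = 0.4320
UCL = X̄̄ + A₂·R̄ = 8.0020 + 0.483 × 0.4320 = 8.2107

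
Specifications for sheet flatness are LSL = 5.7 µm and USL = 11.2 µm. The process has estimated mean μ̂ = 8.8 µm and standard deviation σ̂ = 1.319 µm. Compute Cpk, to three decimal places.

0.607

Cpu = (USL − μ̂) / (3σ̂) = (11.2 − 8.8) / (3 × 1.319) = 0.6065; Cpl = (μ̂ − LSL) / (3σ̂) = (8.8 − 5.7) / (3 × 1.319) = 0.7834; Cpk = min(Cpu, Cpl) = 0.6065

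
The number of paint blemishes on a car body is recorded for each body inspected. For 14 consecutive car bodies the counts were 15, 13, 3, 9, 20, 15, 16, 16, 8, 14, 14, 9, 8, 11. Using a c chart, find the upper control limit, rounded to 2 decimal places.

22.70

c̄ = (15 + 13 + 3 + 9 + 20 + 15 + 16 + 16 + 8 + 14 + 14 + 9 + 8 + 11) / 14 = 171 / 14 = 12.2143
UCL = c̄ + 3√c̄ = 12.2143 + 3 × √12.2143 = 12.2143 + 3 × 3.4949 = 22.6990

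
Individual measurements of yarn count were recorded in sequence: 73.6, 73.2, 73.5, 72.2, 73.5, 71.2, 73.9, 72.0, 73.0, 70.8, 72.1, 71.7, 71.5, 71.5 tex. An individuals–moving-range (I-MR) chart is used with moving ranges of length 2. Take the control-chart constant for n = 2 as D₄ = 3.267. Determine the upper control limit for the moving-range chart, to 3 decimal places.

Moving ranges: 0.4, 0.3, 1.3, 1.3, 2.3, 2.7, 1.9, 1.0, 2.2, 1.3, 0.4, 0.2, 0.0; M̄R̄ = 15.3000 / 13 = 1.1769
UCL_MR = D₄·M̄R̄ = 3.267 × 1.1769 = 3.8450

3.845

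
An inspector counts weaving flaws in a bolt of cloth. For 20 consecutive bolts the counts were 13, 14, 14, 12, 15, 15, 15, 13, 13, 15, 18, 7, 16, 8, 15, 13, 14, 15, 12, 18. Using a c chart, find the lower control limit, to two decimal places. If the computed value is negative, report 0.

c̄ = (13 + 14 + 14 + 12 + 15 + 15 + 15 + 13 + 13 + 15 + 18 + 7 + 16 + 8 + 15 + 13 + 14 + 15 + 12 + 18) / 20 = 275 / 20 = 13.7500
LCL = c̄ − 3√c̄ = 13.7500 − 3 × 3.7081 = 2.6257

2.63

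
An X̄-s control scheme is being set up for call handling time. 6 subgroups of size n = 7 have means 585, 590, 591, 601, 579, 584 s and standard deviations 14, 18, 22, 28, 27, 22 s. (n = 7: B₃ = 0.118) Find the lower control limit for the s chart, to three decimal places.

s̄ = (14 + 18 + 22 + 28 + 27 + 22) / 6 = 21.8333
LCL_s = B₃·s̄ = 0.118 × 21.8333 = 2.5763

2.576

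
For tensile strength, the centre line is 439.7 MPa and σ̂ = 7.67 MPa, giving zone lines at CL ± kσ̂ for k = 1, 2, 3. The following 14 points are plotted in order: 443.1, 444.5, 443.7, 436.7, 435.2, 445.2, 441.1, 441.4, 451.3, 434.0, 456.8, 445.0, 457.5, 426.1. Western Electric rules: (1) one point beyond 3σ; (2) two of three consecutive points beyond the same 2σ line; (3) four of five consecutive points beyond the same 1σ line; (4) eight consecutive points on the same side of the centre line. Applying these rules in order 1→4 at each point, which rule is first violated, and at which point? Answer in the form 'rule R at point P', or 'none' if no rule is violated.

rule 2 at point 13

Zone of each point (C = within 1σ̂, B = 1σ̂–2σ̂, A = 2σ̂–3σ̂, * = beyond 3σ̂; sign = side of CL): 1:+C, 2:+C, 3:+C, 4:-C, 5:-C, 6:+C, 7:+C, 8:+C, 9:+B, 10:-C, 11:+A, 12:+C, 13:+A, 14:-B
Rule 2 (two of three consecutive points beyond the same 2σ limit) is satisfied at point 13.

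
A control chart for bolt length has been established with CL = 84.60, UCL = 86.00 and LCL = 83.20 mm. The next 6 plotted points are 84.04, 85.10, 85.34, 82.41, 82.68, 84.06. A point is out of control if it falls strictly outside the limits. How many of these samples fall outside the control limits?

Compare each point to [83.20, 86.00]: sample 4 = 82.41 < LCL; sample 5 = 82.68 < LCL.

2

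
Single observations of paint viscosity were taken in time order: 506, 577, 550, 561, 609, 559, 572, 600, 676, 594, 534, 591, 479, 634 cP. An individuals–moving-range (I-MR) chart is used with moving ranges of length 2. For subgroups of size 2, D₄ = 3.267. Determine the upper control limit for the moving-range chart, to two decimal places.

198.53

Moving ranges: 71, 27, 11, 48, 50, 13, 28, 76, 82, 60, 57, 112, 155; M̄R̄ = 790.0000 / 13 = 60.7692
UCL_MR = D₄·M̄R̄ = 3.267 × 60.7692 = 198.5331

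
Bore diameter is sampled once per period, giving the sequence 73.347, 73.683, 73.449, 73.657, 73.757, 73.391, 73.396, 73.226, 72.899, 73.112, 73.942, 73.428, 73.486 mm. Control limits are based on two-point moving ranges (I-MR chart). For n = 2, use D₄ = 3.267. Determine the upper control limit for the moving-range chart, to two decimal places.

Moving ranges: 0.336, 0.234, 0.208, 0.100, 0.366, 0.005, 0.170, 0.327, 0.213, 0.830, 0.514, 0.058; M̄R̄ = 3.3610 / 12 = 0.2801
UCL_MR = D₄·M̄R̄ = 3.267 × 0.2801 = 0.9150

0.92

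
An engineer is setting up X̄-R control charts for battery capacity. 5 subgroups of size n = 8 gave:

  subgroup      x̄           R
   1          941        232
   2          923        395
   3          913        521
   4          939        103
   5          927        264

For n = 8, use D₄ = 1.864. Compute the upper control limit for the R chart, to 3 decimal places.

R̄ = (232 + 395 + 521 + 103 + 264) / 5 = 1515.0000 / 5 = 303.0000
UCL_R = D₄·R̄ = 1.864 × 303.0000 = 564.7920

564.792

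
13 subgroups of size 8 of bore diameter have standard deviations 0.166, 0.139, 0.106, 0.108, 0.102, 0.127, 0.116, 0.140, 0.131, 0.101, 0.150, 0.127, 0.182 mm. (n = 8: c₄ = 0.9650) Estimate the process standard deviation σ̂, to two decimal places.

s̄ = (0.166 + 0.139 + 0.106 + 0.108 + 0.102 + 0.127 + 0.116 + 0.140 + 0.131 + 0.101 + 0.150 + 0.127 + 0.182) / 13 = 0.1304
σ̂ = s̄ / c₄ = 0.1304 / 0.9650 = 0.1351

0.14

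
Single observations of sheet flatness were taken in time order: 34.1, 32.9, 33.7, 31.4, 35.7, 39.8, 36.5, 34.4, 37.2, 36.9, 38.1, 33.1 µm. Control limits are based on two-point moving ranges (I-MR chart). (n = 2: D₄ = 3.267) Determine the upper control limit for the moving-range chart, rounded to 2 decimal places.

Moving ranges: 1.2, 0.8, 2.3, 4.3, 4.1, 3.3, 2.1, 2.8, 0.3, 1.2, 5.0; M̄R̄ = 27.4000 / 11 = 2.4909
UCL_MR = D₄·M̄R̄ = 3.267 × 2.4909 = 8.1378

8.14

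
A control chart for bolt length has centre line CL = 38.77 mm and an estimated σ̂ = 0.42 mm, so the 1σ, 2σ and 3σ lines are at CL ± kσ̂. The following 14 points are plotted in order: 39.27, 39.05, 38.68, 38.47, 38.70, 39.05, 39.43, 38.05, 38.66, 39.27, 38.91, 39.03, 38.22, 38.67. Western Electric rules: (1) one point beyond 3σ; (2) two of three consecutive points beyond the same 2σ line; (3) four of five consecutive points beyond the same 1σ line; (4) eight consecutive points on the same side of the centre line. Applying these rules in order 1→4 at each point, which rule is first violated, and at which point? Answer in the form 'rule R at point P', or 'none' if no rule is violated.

Zone of each point (C = within 1σ̂, B = 1σ̂–2σ̂, A = 2σ̂–3σ̂, * = beyond 3σ̂; sign = side of CL): 1:+B, 2:+C, 3:-C, 4:-C, 5:-C, 6:+C, 7:+B, 8:-B, 9:-C, 10:+B, 11:+C, 12:+C, 13:-B, 14:-C
No rule fires across all 14 points.

none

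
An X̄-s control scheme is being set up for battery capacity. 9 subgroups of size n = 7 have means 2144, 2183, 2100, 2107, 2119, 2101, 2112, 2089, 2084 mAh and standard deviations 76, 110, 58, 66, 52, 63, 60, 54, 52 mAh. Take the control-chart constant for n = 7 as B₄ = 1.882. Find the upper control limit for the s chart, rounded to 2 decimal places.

123.58

s̄ = (76 + 110 + 58 + 66 + 52 + 63 + 60 + 54 + 52) / 9 = 65.6667
UCL_s = B₄·s̄ = 1.882 × 65.6667 = 123.5847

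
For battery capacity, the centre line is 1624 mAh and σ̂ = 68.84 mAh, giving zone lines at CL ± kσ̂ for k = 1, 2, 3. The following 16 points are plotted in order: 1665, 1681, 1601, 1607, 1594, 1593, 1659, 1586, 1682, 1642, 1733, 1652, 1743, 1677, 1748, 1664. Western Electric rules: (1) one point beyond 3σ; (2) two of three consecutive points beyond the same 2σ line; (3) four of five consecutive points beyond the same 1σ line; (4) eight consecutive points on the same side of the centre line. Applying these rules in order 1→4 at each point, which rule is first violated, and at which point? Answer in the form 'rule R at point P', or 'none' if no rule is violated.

Zone of each point (C = within 1σ̂, B = 1σ̂–2σ̂, A = 2σ̂–3σ̂, * = beyond 3σ̂; sign = side of CL): 1:+C, 2:+C, 3:-C, 4:-C, 5:-C, 6:-C, 7:+C, 8:-C, 9:+C, 10:+C, 11:+B, 12:+C, 13:+B, 14:+C, 15:+B, 16:+C
Rule 4 (eight consecutive points on the same side of the centre line) is satisfied at point 16.

rule 4 at point 16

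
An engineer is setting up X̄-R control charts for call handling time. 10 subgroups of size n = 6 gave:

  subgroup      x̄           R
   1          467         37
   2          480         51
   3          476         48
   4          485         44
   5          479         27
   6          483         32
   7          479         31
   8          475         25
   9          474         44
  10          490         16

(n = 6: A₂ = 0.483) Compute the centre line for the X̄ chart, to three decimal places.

478.800

X̄̄ = (467 + 480 + 476 + 485 + 479 + 483 + 479 + 475 + 474 + 490) / 10 = 4788.0000 / 10 = 478.8000
CL = X̄̄ = 478.8000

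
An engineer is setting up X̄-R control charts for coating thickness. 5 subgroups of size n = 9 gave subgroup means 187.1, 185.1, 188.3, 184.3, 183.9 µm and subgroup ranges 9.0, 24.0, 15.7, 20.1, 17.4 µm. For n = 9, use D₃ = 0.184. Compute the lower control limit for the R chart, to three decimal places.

3.172

R̄ = (9.0 + 24.0 + 15.7 + 20.1 + 17.4) / 5 = 86.2000 / 5 = 17.2400
LCL_R = D₃·R̄ = 0.184 × 17.2400 = 3.1722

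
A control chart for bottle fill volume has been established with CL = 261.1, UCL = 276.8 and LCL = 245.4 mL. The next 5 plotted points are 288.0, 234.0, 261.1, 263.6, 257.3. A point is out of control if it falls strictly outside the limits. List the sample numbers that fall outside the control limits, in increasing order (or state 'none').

Compare each point to [245.4, 276.8]: sample 1 = 288.0 > UCL; sample 2 = 234.0 < LCL.

1, 2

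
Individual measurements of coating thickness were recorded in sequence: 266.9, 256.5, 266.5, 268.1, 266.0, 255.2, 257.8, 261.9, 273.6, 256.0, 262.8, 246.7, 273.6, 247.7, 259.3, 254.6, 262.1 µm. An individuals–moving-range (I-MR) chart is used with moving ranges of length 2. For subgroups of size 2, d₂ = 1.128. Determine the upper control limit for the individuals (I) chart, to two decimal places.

X̄ = (266.9 + 256.5 + 266.5 + 268.1 + 266.0 + 255.2 + 257.8 + 261.9 + 273.6 + 256.0 + 262.8 + 246.7 + 273.6 + 247.7 + 259.3 + 254.6 + 262.1) / 17 = 260.9000
Moving ranges: 10.4, 10.0, 1.6, 2.1, 10.8, 2.6, 4.1, 11.7, 17.6, 6.8, 16.1, 26.9, 25.9, 11.6, 4.7, 7.5; M̄R̄ = 170.4000 / 16 = 10.6500
UCL = X̄ + 3·M̄R̄/d₂ = 260.9000 + 3 × 10.6500 / 1.128 = 289.2245

289.22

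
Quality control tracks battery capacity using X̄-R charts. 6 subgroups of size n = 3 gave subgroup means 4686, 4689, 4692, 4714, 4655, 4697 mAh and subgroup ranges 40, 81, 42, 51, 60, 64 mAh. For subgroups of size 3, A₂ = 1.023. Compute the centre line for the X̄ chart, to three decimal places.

X̄̄ = (4686 + 4689 + 4692 + 4714 + 4655 + 4697) / 6 = 28133.0000 / 6 = 4688.8333
CL = X̄̄ = 4688.8333

4688.833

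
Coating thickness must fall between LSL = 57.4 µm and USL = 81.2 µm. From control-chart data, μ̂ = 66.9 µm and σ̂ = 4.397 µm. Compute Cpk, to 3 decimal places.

Cpu = (USL − μ̂) / (3σ̂) = (81.2 − 66.9) / (3 × 4.397) = 1.0841; Cpl = (μ̂ − LSL) / (3σ̂) = (66.9 − 57.4) / (3 × 4.397) = 0.7202; Cpk = min(Cpu, Cpl) = 0.7202

0.720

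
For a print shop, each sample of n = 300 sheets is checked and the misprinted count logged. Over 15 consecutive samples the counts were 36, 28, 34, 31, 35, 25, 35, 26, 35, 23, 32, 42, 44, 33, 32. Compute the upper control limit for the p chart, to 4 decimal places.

p̄ = Σdᵢ / (k·n) = 491 / (15 × 300) = 0.10911
UCL = p̄ + 3·√(p̄(1−p̄)/n) = 0.10911 + 3 × √(0.10911×0.89089/300) = 0.10911 + 3 × 0.01800 = 0.16311

0.1631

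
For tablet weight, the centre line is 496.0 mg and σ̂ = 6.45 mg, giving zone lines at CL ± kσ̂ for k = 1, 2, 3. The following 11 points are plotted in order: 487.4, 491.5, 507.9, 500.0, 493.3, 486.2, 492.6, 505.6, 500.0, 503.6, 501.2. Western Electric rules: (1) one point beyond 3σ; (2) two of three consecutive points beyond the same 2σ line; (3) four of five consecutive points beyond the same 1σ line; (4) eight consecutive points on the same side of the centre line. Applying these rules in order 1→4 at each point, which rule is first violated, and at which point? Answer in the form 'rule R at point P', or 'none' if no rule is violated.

none

Zone of each point (C = within 1σ̂, B = 1σ̂–2σ̂, A = 2σ̂–3σ̂, * = beyond 3σ̂; sign = side of CL): 1:-B, 2:-C, 3:+B, 4:+C, 5:-C, 6:-B, 7:-C, 8:+B, 9:+C, 10:+B, 11:+C
No rule fires across all 11 points.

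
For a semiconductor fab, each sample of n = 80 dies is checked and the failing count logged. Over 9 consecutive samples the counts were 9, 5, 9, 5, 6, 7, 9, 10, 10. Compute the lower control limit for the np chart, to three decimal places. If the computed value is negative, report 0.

0.000

p̄ = Σdᵢ / (k·n) = 70 / (9 × 80) = 0.09722
LCL = np̄ − 3·√(np̄(1−p̄)) = 7.7778 − 3 × 2.6498 = -0.1717 → 0 (negative, so LCL = 0)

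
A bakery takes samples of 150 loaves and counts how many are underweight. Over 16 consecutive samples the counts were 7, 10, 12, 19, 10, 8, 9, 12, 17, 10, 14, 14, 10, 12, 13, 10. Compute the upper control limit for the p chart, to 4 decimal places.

p̄ = Σdᵢ / (k·n) = 187 / (16 × 150) = 0.07792
UCL = p̄ + 3·√(p̄(1−p̄)/n) = 0.07792 + 3 × √(0.07792×0.92208/150) = 0.07792 + 3 × 0.02189 = 0.14357

0.1436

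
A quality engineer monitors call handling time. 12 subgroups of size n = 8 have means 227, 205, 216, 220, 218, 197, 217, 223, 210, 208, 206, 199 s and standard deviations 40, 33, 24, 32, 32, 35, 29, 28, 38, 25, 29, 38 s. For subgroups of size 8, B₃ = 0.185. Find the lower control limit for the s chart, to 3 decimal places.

s̄ = (40 + 33 + 24 + 32 + 32 + 35 + 29 + 28 + 38 + 25 + 29 + 38) / 12 = 31.9167
LCL_s = B₃·s̄ = 0.185 × 31.9167 = 5.9046

5.905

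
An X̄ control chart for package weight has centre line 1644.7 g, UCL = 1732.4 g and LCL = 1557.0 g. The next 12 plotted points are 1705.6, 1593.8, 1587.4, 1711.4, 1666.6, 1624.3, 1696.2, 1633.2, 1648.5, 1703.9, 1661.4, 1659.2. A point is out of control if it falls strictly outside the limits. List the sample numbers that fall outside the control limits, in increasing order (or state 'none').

none

All 12 points lie within [1557.0, 1732.4].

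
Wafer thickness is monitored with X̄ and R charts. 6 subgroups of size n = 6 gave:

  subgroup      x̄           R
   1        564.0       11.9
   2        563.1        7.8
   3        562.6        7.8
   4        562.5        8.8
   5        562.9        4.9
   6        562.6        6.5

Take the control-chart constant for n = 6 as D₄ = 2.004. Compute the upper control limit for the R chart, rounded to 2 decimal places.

15.93

R̄ = (11.9 + 7.8 + 7.8 + 8.8 + 4.9 + 6.5) / 6 = 47.7000 / 6 = 7.9500
UCL_R = D₄·R̄ = 2.004 × 7.9500 = 15.9318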